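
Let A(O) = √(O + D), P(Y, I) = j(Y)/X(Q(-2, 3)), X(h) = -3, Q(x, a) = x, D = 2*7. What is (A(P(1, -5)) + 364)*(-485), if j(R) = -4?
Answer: -176540 - 485*√138/3 ≈ -1.7844e+5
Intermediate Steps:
D = 14
P(Y, I) = 4/3 (P(Y, I) = -4/(-3) = -4*(-⅓) = 4/3)
A(O) = √(14 + O) (A(O) = √(O + 14) = √(14 + O))
(A(P(1, -5)) + 364)*(-485) = (√(14 + 4/3) + 364)*(-485) = (√(46/3) + 364)*(-485) = (√138/3 + 364)*(-485) = (364 + √138/3)*(-485) = -176540 - 485*√138/3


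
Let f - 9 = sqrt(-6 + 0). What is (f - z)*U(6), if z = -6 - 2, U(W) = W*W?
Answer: 612 + 36*I*sqrt(6) ≈ 612.0 + 88.182*I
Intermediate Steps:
U(W) = W**2
f = 9 + I*sqrt(6) (f = 9 + sqrt(-6 + 0) = 9 + sqrt(-6) = 9 + I*sqrt(6) ≈ 9.0 + 2.4495*I)
z = -8
(f - z)*U(6) = ((9 + I*sqrt(6)) - 1*(-8))*6**2 = ((9 + I*sqrt(6)) + 8)*36 = (17 + I*sqrt(6))*36 = 612 + 36*I*sqrt(6)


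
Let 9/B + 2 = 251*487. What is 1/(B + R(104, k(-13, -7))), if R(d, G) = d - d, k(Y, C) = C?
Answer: 40745/3 ≈ 13582.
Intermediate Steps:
R(d, G) = 0
B = 3/40745 (B = 9/(-2 + 251*487) = 9/(-2 + 122237) = 9/122235 = 9*(1/122235) = 3/40745 ≈ 7.3629e-5)
1/(B + R(104, k(-13, -7))) = 1/(3/40745 + 0) = 1/(3/40745) = 40745/3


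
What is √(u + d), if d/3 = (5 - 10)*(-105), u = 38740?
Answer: √40315 ≈ 200.79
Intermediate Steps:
d = 1575 (d = 3*((5 - 10)*(-105)) = 3*(-5*(-105)) = 3*525 = 1575)
√(u + d) = √(38740 + 1575) = √40315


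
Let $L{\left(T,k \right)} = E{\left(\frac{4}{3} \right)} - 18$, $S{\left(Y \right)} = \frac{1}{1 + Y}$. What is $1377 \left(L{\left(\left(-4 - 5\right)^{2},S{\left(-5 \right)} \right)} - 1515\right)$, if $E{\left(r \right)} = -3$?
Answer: $-2115072$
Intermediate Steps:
$L{\left(T,k \right)} = -21$ ($L{\left(T,k \right)} = -3 - 18 = -21$)
$1377 \left(L{\left(\left(-4 - 5\right)^{2},S{\left(-5 \right)} \right)} - 1515\right) = 1377 \left(-21 - 1515\right) = 1377 \left(-1536\right) = -2115072$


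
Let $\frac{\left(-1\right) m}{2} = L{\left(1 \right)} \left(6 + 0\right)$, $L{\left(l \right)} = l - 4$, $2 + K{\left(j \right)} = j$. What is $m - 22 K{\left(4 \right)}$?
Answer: $-8$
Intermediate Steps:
$K{\left(j \right)} = -2 + j$
$L{\left(l \right)} = -4 + l$
$m = 36$ ($m = - 2 \left(-4 + 1\right) \left(6 + 0\right) = - 2 \left(\left(-3\right) 6\right) = \left(-2\right) \left(-18\right) = 36$)
$m - 22 K{\left(4 \right)} = 36 - 22 \left(-2 + 4\right) = 36 - 44 = -8$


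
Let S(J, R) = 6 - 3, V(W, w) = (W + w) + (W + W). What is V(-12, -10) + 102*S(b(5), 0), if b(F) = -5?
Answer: 260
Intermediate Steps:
V(W, w) = w + 3*W (V(W, w) = (W + w) + 2*W = w + 3*W)
S(J, R) = 3
V(-12, -10) + 102*S(b(5), 0) = (-10 + 3*(-12)) + 102*3 = (-10 - 36) + 306 = -46 + 306 = 260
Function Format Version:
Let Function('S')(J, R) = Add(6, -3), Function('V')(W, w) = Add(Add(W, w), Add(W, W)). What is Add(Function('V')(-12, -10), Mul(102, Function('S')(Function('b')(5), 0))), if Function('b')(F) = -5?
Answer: 260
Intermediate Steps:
Function('V')(W, w) = Add(w, Mul(3, W)) (Function('V')(W, w) = Add(Add(W, w), Mul(2, W)) = Add(w, Mul(3, W)))
Function('S')(J, R) = 3
Add(Function('V')(-12, -10), Mul(102, Function('S')(Function('b')(5), 0))) = Add(Add(-10, Mul(3, -12)), Mul(102, 3)) = Add(Add(-10, -36), 306) = Add(-46, 306) = 260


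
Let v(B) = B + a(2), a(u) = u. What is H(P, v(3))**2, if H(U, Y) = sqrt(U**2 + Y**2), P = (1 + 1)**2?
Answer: 41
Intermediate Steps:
P = 4 (P = 2**2 = 4)
v(B) = 2 + B (v(B) = B + 2 = 2 + B)
H(P, v(3))**2 = (sqrt(4**2 + (2 + 3)**2))**2 = (sqrt(16 + 5**2))**2 = (sqrt(16 + 25))**2 = (sqrt(41))**2 = 41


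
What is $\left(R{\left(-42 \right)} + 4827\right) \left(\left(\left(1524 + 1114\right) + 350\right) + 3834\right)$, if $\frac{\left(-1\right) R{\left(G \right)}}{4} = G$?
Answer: $34075890$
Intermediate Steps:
$R{\left(G \right)} = - 4 G$
$\left(R{\left(-42 \right)} + 4827\right) \left(\left(\left(1524 + 1114\right) + 350\right) + 3834\right) = \left(\left(-4\right) \left(-42\right) + 4827\right) \left(\left(\left(1524 + 1114\right) + 350\right) + 3834\right) = \left(168 + 4827\right) \left(\left(2638 + 350\right) + 3834\right) = 4995 \left(2988 + 3834\right) = 4995 \cdot 6822 = 34075890$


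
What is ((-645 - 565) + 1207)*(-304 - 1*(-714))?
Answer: -1230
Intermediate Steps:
((-645 - 565) + 1207)*(-304 - 1*(-714)) = (-1210 + 1207)*(-304 + 714) = -3*410 = -1230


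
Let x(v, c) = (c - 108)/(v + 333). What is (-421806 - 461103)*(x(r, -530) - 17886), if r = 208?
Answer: 8543878608276/541 ≈ 1.5793e+10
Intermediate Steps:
x(v, c) = (-108 + c)/(333 + v)
(-421806 - 461103)*(x(r, -530) - 17886) = (-421806 - 461103)*((-108 - 530)/(333 + 208) - 17886) = -882909*(-638/541 - 17886) = -882909*(-9676964/541) = 8543878608276/541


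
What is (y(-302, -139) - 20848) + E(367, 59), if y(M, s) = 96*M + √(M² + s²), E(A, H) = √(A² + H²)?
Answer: -49840 + √138170 + 5*√4421 ≈ -49136.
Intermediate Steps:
y(M, s) = √(M² + s²) + 96*M
(y(-302, -139) - 20848) + E(367, 59) = ((√((-302)² + (-139)²) + 96*(-302)) - 20848) + √(367² + 59²) = ((√(91204 + 19321) - 28992) - 20848) + √(134689 + 3481) = ((√110525 - 28992) - 20848) + √138170 = ((5*√4421 - 28992) - 20848) + √138170 = ((-28992 + 5*√4421) - 20848) + √138170 = (-49840 + 5*√4421) + √138170 = -49840 + √138170 + 5*√4421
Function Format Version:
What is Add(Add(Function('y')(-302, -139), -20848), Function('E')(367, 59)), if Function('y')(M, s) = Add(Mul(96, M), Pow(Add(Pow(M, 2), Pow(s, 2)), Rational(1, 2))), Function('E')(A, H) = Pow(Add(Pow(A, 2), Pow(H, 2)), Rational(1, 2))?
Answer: Add(-49840, Pow(138170, Rational(1, 2)), Mul(5, Pow(4421, Rational(1, 2)))) ≈ -49136.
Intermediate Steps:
Function('y')(M, s) = Add(Pow(Add(Pow(M, 2), Pow(s, 2)), Rational(1, 2)), Mul(96, M))
Add(Add(Function('y')(-302, -139), -20848), Function('E')(367, 59)) = Add(Add(Add(Pow(Add(Pow(-302, 2), Pow(-139, 2)), Rational(1, 2)), Mul(96, -302)), -20848), Pow(Add(Pow(367, 2), Pow(59, 2)), Rational(1, 2))) = Add(Add(Add(Pow(Add(91204, 19321), Rational(1, 2)), -28992), -20848), Pow(Add(134689, 3481), Rational(1, 2))) = Add(Add(Add(Pow(110525, Rational(1, 2)), -28992), -20848), Pow(138170, Rational(1, 2))) = Add(Add(Add(Mul(5, Pow(4421, Rational(1, 2))), -28992), -20848), Pow(138170, Rational(1, 2))) = Add(Add(Add(-28992, Mul(5, Pow(4421, Rational(1, 2)))), -20848), Pow(138170, Rational(1, 2))) = Add(Add(-49840, Mul(5, Pow(4421, Rational(1, 2)))), Pow(138170, Rational(1, 2))) = Add(-49840, Pow(138170, Rational(1, 2)), Mul(5, Pow(4421, Rational(1, 2))))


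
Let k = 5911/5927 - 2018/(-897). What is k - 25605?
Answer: -136112206142/5316519 ≈ -25602.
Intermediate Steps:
k = 17262853/5316519 (k = 5911*(1/5927) - 2018*(-1/897) = 5911/5927 + 2018/897 = 17262853/5316519 ≈ 3.2470)
k - 25605 = 17262853/5316519 - 25605 = -136112206142/5316519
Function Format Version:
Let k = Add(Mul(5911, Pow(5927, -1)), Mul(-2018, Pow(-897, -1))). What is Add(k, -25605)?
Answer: Rational(-136112206142, 5316519) ≈ -25602.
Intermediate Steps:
k = Rational(17262853, 5316519) (k = Add(Mul(5911, Rational(1, 5927)), Mul(-2018, Rational(-1, 897))) = Add(Rational(5911, 5927), Rational(2018, 897)) = Rational(17262853, 5316519) ≈ 3.2470)
Add(k, -25605) = Add(Rational(17262853, 5316519), -25605) = Rational(-136112206142, 5316519)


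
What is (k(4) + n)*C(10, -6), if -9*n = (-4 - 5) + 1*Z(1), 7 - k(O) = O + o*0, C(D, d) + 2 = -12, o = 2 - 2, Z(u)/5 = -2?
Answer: -644/9 ≈ -71.556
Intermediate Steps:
Z(u) = -10 (Z(u) = 5*(-2) = -10)
o = 0
C(D, d) = -14 (C(D, d) = -2 - 12 = -14)
k(O) = 7 - O (k(O) = 7 - (O + 0*0) = 7 - (O + 0) = 7 - O)
n = 19/9 (n = -((-4 - 5) + 1*(-10))/9 = -(-9 - 10)/9 = -⅑*(-19) = 19/9 ≈ 2.1111)
(k(4) + n)*C(10, -6) = ((7 - 1*4) + 19/9)*(-14) = ((7 - 4) + 19/9)*(-14) = (3 + 19/9)*(-14) = (46/9)*(-14) = -644/9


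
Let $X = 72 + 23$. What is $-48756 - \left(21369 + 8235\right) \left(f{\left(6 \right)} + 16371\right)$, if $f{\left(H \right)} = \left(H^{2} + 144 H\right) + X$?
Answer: $-514151820$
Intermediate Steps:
$X = 95$
$f{\left(H \right)} = 95 + H^{2} + 144 H$ ($f{\left(H \right)} = \left(H^{2} + 144 H\right) + 95 = 95 + H^{2} + 144 H$)
$-48756 - \left(21369 + 8235\right) \left(f{\left(6 \right)} + 16371\right) = -48756 - \left(21369 + 8235\right) \left(\left(95 + 6^{2} + 144 \cdot 6\right) + 16371\right) = -48756 - 29604 \left(\left(95 + 36 + 864\right) + 16371\right) = -48756 - 29604 \left(995 + 16371\right) = -48756 - 29604 \cdot 17366 = -48756 - 514103064 = -514151820$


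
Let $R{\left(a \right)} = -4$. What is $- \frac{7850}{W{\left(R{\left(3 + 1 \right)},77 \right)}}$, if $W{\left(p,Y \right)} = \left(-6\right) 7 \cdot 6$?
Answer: $\frac{3925}{126} \approx 31.151$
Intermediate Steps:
$W{\left(p,Y \right)} = -252$ ($W{\left(p,Y \right)} = \left(-42\right) 6 = -252$)
$- \frac{7850}{W{\left(R{\left(3 + 1 \right)},77 \right)}} = - \frac{7850}{-252} = \left(-7850\right) \left(- \frac{1}{252}\right) = \frac{3925}{126}$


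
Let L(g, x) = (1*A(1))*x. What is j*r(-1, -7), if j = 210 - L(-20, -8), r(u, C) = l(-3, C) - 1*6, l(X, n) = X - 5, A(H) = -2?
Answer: -2716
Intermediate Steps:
l(X, n) = -5 + X
L(g, x) = -2*x (L(g, x) = (1*(-2))*x = -2*x)
r(u, C) = -14 (r(u, C) = (-5 - 3) - 1*6 = -8 - 6 = -14)
j = 194 (j = 210 - (-2)*(-8) = 210 - 1*16 = 210 - 16 = 194)
j*r(-1, -7) = 194*(-14) = -2716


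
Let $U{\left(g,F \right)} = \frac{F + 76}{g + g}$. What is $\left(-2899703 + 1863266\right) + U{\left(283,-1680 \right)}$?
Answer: $- \frac{293312473}{283} \approx -1.0364 \cdot 10^{6}$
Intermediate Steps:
$U{\left(g,F \right)} = \frac{76 + F}{2 g}$
$\left(-2899703 + 1863266\right) + U{\left(283,-1680 \right)} = \left(-2899703 + 1863266\right) + \frac{76 - 1680}{2 \cdot 283} = -1036437 + \frac{1}{2} \cdot \frac{1}{283} \left(-1604\right) = -1036437 - \frac{802}{283} = - \frac{293312473}{283}$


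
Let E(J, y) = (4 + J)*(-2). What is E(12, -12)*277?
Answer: -8864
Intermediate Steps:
E(J, y) = -8 - 2*J
E(12, -12)*277 = (-8 - 2*12)*277 = (-8 - 24)*277 = -32*277 = -8864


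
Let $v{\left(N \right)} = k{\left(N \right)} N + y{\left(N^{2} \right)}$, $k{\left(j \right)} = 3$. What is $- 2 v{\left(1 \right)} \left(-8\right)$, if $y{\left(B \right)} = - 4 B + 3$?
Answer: $32$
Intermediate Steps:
$y{\left(B \right)} = 3 - 4 B$
$v{\left(N \right)} = 3 - 4 N^{2} + 3 N$ ($v{\left(N \right)} = 3 N - \left(-3 + 4 N^{2}\right) = 3 - 4 N^{2} + 3 N$)
$- 2 v{\left(1 \right)} \left(-8\right) = - 2 \left(3 - 4 \cdot 1^{2} + 3 \cdot 1\right) \left(-8\right) = - 2 \left(3 - 4 + 3\right) \left(-8\right) = \left(-2\right) 2 \left(-8\right) = \left(-4\right) \left(-8\right) = 32$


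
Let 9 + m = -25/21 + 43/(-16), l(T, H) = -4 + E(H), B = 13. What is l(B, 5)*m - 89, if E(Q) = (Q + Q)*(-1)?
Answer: 2191/24 ≈ 91.292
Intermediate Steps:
E(Q) = -2*Q (E(Q) = (2*Q)*(-1) = -2*Q)
l(T, H) = -4 - 2*H
m = -4327/336 (m = -9 + (-25/21 + 43/(-16)) = -9 + (-25*1/21 + 43*(-1/16)) = -9 + (-25/21 - 43/16) = -9 - 1303/336 = -4327/336 ≈ -12.878)
l(B, 5)*m - 89 = (-4 - 2*5)*(-4327/336) - 89 = (-4 - 10)*(-4327/336) - 89 = -14*(-4327/336) - 89 = 4327/24 - 89 = 2191/24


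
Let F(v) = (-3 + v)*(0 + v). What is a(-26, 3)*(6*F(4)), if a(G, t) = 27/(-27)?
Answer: -24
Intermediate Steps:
a(G, t) = -1 (a(G, t) = 27*(-1/27) = -1)
F(v) = v*(-3 + v) (F(v) = (-3 + v)*v = v*(-3 + v))
a(-26, 3)*(6*F(4)) = -6*4*(-3 + 4) = -6*4*1 = -6*4 = -1*24 = -24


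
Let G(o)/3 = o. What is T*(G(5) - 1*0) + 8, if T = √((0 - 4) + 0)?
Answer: 8 + 30*I ≈ 8.0 + 30.0*I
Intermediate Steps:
G(o) = 3*o
T = 2*I (T = √(-4 + 0) = √(-4) = 2*I ≈ 2.0*I)
T*(G(5) - 1*0) + 8 = (2*I)*(3*5 - 1*0) + 8 = (2*I)*(15 + 0) + 8 = (2*I)*15 + 8 = 30*I + 8 = 8 + 30*I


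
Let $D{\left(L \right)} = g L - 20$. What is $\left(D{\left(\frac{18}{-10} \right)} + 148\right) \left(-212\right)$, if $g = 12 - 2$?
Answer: $-23320$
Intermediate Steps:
$g = 10$
$D{\left(L \right)} = -20 + 10 L$ ($D{\left(L \right)} = 10 L - 20 = -20 + 10 L$)
$\left(D{\left(\frac{18}{-10} \right)} + 148\right) \left(-212\right) = \left(\left(-20 + 10 \frac{18}{-10}\right) + 148\right) \left(-212\right) = \left(\left(-20 + 10 \cdot 18 \left(- \frac{1}{10}\right)\right) + 148\right) \left(-212\right) = \left(\left(-20 + 10 \left(- \frac{9}{5}\right)\right) + 148\right) \left(-212\right) = \left(\left(-20 - 18\right) + 148\right) \left(-212\right) = \left(-38 + 148\right) \left(-212\right) = 110 \left(-212\right) = -23320$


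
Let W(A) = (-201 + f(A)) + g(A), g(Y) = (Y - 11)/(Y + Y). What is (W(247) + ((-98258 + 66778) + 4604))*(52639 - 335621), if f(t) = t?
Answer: 1875291151944/247 ≈ 7.5923e+9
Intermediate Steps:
g(Y) = (-11 + Y)/(2*Y) (g(Y) = (-11 + Y)/((2*Y)) = (-11 + Y)*(1/(2*Y)) = (-11 + Y)/(2*Y))
W(A) = -201 + A + (-11 + A)/(2*A) (W(A) = (-201 + A) + (-11 + A)/(2*A) = -201 + A + (-11 + A)/(2*A))
(W(247) + ((-98258 + 66778) + 4604))*(52639 - 335621) = ((-401/2 + 247 - 11/2/247) + ((-98258 + 66778) + 4604))*(52639 - 335621) = ((-401/2 + 247 - 11/2*1/247) + (-31480 + 4604))*(-282982) = ((-401/2 + 247 - 11/494) - 26876)*(-282982) = (11480/247 - 26876)*(-282982) = -6626892/247*(-282982) = 1875291151944/247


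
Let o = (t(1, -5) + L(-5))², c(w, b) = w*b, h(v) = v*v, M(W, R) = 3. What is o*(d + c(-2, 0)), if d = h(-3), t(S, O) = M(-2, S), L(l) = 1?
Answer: 144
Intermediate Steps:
t(S, O) = 3
h(v) = v²
d = 9 (d = (-3)² = 9)
c(w, b) = b*w
o = 16 (o = (3 + 1)² = 4² = 16)
o*(d + c(-2, 0)) = 16*(9 + 0*(-2)) = 16*(9 + 0) = 16*9 = 144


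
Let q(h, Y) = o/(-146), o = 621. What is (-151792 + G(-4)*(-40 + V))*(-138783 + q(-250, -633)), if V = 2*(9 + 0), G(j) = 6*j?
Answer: 1532526602448/73 ≈ 2.0994e+10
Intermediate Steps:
q(h, Y) = -621/146 (q(h, Y) = 621/(-146) = 621*(-1/146) = -621/146)
V = 18 (V = 2*9 = 18)
(-151792 + G(-4)*(-40 + V))*(-138783 + q(-250, -633)) = (-151792 + (6*(-4))*(-40 + 18))*(-138783 - 621/146) = (-151792 - 24*(-22))*(-20262939/146) = (-151792 + 528)*(-20262939/146) = -151264*(-20262939/146) = 1532526602448/73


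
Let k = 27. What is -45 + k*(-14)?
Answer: -423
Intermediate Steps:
-45 + k*(-14) = -45 + 27*(-14) = -45 - 378 = -423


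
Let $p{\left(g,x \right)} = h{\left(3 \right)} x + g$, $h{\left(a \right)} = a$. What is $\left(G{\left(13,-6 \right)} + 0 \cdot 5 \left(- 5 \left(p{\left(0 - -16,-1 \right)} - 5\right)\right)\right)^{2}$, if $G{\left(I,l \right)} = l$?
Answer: $36$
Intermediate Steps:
$p{\left(g,x \right)} = g + 3 x$ ($p{\left(g,x \right)} = 3 x + g = g + 3 x$)
$\left(G{\left(13,-6 \right)} + 0 \cdot 5 \left(- 5 \left(p{\left(0 - -16,-1 \right)} - 5\right)\right)\right)^{2} = \left(-6 + 0 \cdot 5 \left(- 5 \left(\left(\left(0 - -16\right) + 3 \left(-1\right)\right) - 5\right)\right)\right)^{2} = \left(-6 + 0 \left(- 5 \left(\left(\left(0 + 16\right) - 3\right) - 5\right)\right)\right)^{2} = \left(-6 + 0 \left(- 5 \left(\left(16 - 3\right) - 5\right)\right)\right)^{2} = \left(-6 + 0 \left(- 5 \left(13 - 5\right)\right)\right)^{2} = \left(-6 + 0 \left(\left(-5\right) 8\right)\right)^{2} = \left(-6 + 0 \left(-40\right)\right)^{2} = \left(-6 + 0\right)^{2} = \left(-6\right)^{2} = 36$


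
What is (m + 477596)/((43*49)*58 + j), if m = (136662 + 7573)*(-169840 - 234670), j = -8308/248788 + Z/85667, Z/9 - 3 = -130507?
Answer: -103623464324565099782/217022831198081 ≈ -4.7748e+5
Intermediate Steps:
Z = -1174536 (Z = 27 + 9*(-130507) = 27 - 1174563 = -1174536)
j = -73230545951/5328230399 (j = -8308/248788 - 1174536/85667 = -8308*1/248788 - 1174536*1/85667 = -2077/62197 - 1174536/85667 = -73230545951/5328230399 ≈ -13.744)
m = -58344499850 (m = 144235*(-404510) = -58344499850)
(m + 477596)/((43*49)*58 + j) = (-58344499850 + 477596)/((43*49)*58 - 73230545951/5328230399) = -58344022254/(2107*58 - 73230545951/5328230399) = -58344022254/(122206 - 73230545951/5328230399) = -58344022254/651068493594243/5328230399 = -58344022254*5328230399/651068493594243 = -103623464324565099782/217022831198081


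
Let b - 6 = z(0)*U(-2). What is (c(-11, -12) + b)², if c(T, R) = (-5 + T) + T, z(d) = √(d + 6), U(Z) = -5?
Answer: 591 + 210*√6 ≈ 1105.4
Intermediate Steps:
z(d) = √(6 + d)
b = 6 - 5*√6 (b = 6 + √(6 + 0)*(-5) = 6 + √6*(-5) = 6 - 5*√6 ≈ -6.2475)
c(T, R) = -5 + 2*T
(c(-11, -12) + b)² = ((-5 + 2*(-11)) + (6 - 5*√6))² = ((-5 - 22) + (6 - 5*√6))² = (-27 + (6 - 5*√6))² = (-21 - 5*√6)²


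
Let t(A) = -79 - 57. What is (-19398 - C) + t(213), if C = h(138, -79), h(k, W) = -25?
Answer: -19509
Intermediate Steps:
t(A) = -136
C = -25
(-19398 - C) + t(213) = (-19398 - 1*(-25)) - 136 = (-19398 + 25) - 136 = -19373 - 136 = -19509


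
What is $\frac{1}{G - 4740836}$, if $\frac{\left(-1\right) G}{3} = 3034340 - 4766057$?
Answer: $\frac{1}{454315} \approx 2.2011 \cdot 10^{-6}$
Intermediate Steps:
$G = 5195151$ ($G = - 3 \left(3034340 - 4766057\right) = \left(-3\right) \left(-1731717\right) = 5195151$)
$\frac{1}{G - 4740836} = \frac{1}{5195151 - 4740836} = \frac{1}{454315}$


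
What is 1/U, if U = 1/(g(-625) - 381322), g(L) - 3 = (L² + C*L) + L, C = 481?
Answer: -291944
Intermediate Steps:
g(L) = 3 + L² + 482*L (g(L) = 3 + ((L² + 481*L) + L) = 3 + (L² + 482*L) = 3 + L² + 482*L)
U = -1/291944 (U = 1/((3 + (-625)² + 482*(-625)) - 381322) = 1/((3 + 390625 - 301250) - 381322) = 1/(89378 - 381322) = 1/(-291944) = -1/291944 ≈ -3.4253e-6)
1/U = 1/(-1/291944) = -291944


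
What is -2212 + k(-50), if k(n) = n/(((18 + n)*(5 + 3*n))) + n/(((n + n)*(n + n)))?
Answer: -25659383/11600 ≈ -2212.0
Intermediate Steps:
k(n) = 1/(4*n) + n/((5 + 3*n)*(18 + n)) (k(n) = n/(((5 + 3*n)*(18 + n))) + n/(((2*n)*(2*n))) = n*(1/((5 + 3*n)*(18 + n))) + n/((4*n²)) = n/((5 + 3*n)*(18 + n)) + n*(1/(4*n²)) = n/((5 + 3*n)*(18 + n)) + 1/(4*n) = 1/(4*n) + n/((5 + 3*n)*(18 + n)))
-2212 + k(-50) = -2212 + (¼)*(90 + 7*(-50)² + 59*(-50))/(-50*(90 + 3*(-50)² + 59*(-50))) = -2212 + (¼)*(-1/50)*(90 + 7*2500 - 2950)/(90 + 3*2500 - 2950) = -2212 + (¼)*(-1/50)*(90 + 17500 - 2950)/(90 + 7500 - 2950) = -2212 + (¼)*(-1/50)*14640/4640 = -2212 + (¼)*(-1/50)*(1/4640)*14640 = -2212 - 183/11600 = -25659383/11600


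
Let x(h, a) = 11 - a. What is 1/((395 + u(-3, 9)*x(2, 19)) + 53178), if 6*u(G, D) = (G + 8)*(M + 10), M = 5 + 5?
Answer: 3/160319 ≈ 1.8713e-5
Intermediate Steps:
M = 10
u(G, D) = 80/3 + 10*G/3 (u(G, D) = ((G + 8)*(10 + 10))/6 = ((8 + G)*20)/6 = (160 + 20*G)/6 = 80/3 + 10*G/3)
1/((395 + u(-3, 9)*x(2, 19)) + 53178) = 1/((395 + (80/3 + (10/3)*(-3))*(11 - 1*19)) + 53178) = 1/((395 + (80/3 - 10)*(11 - 19)) + 53178) = 1/((395 + (50/3)*(-8)) + 53178) = 1/((395 - 400/3) + 53178) = 1/(785/3 + 53178) = 1/(160319/3) = 3/160319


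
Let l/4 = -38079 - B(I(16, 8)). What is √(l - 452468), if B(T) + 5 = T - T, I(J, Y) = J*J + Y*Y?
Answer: 6*I*√16799 ≈ 777.67*I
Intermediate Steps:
I(J, Y) = J² + Y²
B(T) = -5 (B(T) = -5 + (T - T) = -5 + 0 = -5)
l = -152296 (l = 4*(-38079 - 1*(-5)) = 4*(-38079 + 5) = 4*(-38074) = -152296)
√(l - 452468) = √(-152296 - 452468) = √(-604764) = 6*I*√16799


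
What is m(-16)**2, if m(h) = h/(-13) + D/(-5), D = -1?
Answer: 8649/4225 ≈ 2.0471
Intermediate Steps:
m(h) = 1/5 - h/13 (m(h) = h/(-13) - 1/(-5) = h*(-1/13) - 1*(-1/5) = -h/13 + 1/5 = 1/5 - h/13)
m(-16)**2 = (1/5 - 1/13*(-16))**2 = (1/5 + 16/13)**2 = (93/65)**2 = 8649/4225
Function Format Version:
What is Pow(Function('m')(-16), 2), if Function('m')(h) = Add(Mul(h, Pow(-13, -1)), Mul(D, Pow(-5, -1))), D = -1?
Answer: Rational(8649, 4225) ≈ 2.0471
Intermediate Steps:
Function('m')(h) = Add(Rational(1, 5), Mul(Rational(-1, 13), h)) (Function('m')(h) = Add(Mul(h, Pow(-13, -1)), Mul(-1, Pow(-5, -1))) = Add(Mul(h, Rational(-1, 13)), Mul(-1, Rational(-1, 5))) = Add(Mul(Rational(-1, 13), h), Rational(1, 5)) = Add(Rational(1, 5), Mul(Rational(-1, 13), h)))
Pow(Function('m')(-16), 2) = Pow(Add(Rational(1, 5), Mul(Rational(-1, 13), -16)), 2) = Pow(Add(Rational(1, 5), Rational(16, 13)), 2) = Pow(Rational(93, 65), 2) = Rational(8649, 4225)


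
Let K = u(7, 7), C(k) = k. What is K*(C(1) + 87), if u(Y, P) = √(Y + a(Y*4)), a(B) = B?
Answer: 88*√35 ≈ 520.62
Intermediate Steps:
u(Y, P) = √5*√Y (u(Y, P) = √(Y + Y*4) = √(Y + 4*Y) = √(5*Y) = √5*√Y)
K = √35 (K = √5*√7 = √35 ≈ 5.9161)
K*(C(1) + 87) = √35*(1 + 87) = √35*88 = 88*√35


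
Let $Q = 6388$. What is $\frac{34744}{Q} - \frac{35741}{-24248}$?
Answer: $\frac{267696505}{38724056} \approx 6.9129$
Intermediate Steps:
$\frac{34744}{Q} - \frac{35741}{-24248} = \frac{34744}{6388} - \frac{35741}{-24248} = 34744 \cdot \frac{1}{6388} - - \frac{35741}{24248} = \frac{8686}{1597} + \frac{35741}{24248} = \frac{267696505}{38724056}$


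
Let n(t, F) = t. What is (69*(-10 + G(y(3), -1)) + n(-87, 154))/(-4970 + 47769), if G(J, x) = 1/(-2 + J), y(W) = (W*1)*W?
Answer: -5370/299593 ≈ -0.017924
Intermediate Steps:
y(W) = W² (y(W) = W*W = W²)
(69*(-10 + G(y(3), -1)) + n(-87, 154))/(-4970 + 47769) = (69*(-10 + 1/(-2 + 3²)) - 87)/(-4970 + 47769) = (69*(-10 + 1/(-2 + 9)) - 87)/42799 = (69*(-10 + 1/7) - 87)*(1/42799) = (69*(-10 + ⅐) - 87)*(1/42799) = (69*(-69/7) - 87)*(1/42799) = (-4761/7 - 87)*(1/42799) = -5370/7*1/42799 = -5370/299593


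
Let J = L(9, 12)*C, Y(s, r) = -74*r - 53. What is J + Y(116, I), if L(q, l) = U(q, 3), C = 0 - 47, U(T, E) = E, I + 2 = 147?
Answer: -10924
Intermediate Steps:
I = 145 (I = -2 + 147 = 145)
C = -47
L(q, l) = 3
Y(s, r) = -53 - 74*r
J = -141 (J = 3*(-47) = -141)
J + Y(116, I) = -141 + (-53 - 74*145) = -141 + (-53 - 10730) = -141 - 10783 = -10924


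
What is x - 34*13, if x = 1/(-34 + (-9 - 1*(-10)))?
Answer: -14587/33 ≈ -442.03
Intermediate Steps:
x = -1/33 (x = 1/(-34 + (-9 + 10)) = 1/(-34 + 1) = 1/(-33) = -1/33 ≈ -0.030303)
x - 34*13 = -1/33 - 34*13 = -1/33 - 442 = -14587/33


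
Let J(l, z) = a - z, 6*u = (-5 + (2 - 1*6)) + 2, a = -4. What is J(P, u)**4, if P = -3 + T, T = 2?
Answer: 83521/1296 ≈ 64.445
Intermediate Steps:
P = -1 (P = -3 + 2 = -1)
u = -7/6 (u = ((-5 + (2 - 1*6)) + 2)/6 = ((-5 + (2 - 6)) + 2)/6 = ((-5 - 4) + 2)/6 = (-9 + 2)/6 = (1/6)*(-7) = -7/6 ≈ -1.1667)
J(l, z) = -4 - z
J(P, u)**4 = (-4 - 1*(-7/6))**4 = (-4 + 7/6)**4 = (-17/6)**4 = 83521/1296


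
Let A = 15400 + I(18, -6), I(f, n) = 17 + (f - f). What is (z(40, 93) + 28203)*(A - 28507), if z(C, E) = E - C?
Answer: -369871040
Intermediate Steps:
I(f, n) = 17 (I(f, n) = 17 + 0 = 17)
A = 15417 (A = 15400 + 17 = 15417)
(z(40, 93) + 28203)*(A - 28507) = ((93 - 1*40) + 28203)*(15417 - 28507) = ((93 - 40) + 28203)*(-13090) = (53 + 28203)*(-13090) = 28256*(-13090) = -369871040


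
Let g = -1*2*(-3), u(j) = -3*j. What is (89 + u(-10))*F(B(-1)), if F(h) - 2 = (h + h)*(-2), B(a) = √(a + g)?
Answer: 238 - 476*√5 ≈ -826.37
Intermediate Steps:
g = 6 (g = -2*(-3) = 6)
B(a) = √(6 + a) (B(a) = √(a + 6) = √(6 + a))
F(h) = 2 - 4*h (F(h) = 2 + (h + h)*(-2) = 2 + (2*h)*(-2) = 2 - 4*h)
(89 + u(-10))*F(B(-1)) = (89 - 3*(-10))*(2 - 4*√(6 - 1)) = (89 + 30)*(2 - 4*√5) = 119*(2 - 4*√5) = 238 - 476*√5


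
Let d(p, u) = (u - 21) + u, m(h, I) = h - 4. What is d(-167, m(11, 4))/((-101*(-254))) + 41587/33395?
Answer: 1066639133/856715330 ≈ 1.2450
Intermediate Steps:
m(h, I) = -4 + h
d(p, u) = -21 + 2*u (d(p, u) = (-21 + u) + u = -21 + 2*u)
d(-167, m(11, 4))/((-101*(-254))) + 41587/33395 = (-21 + 2*(-4 + 11))/((-101*(-254))) + 41587/33395 = (-21 + 2*7)/25654 + 41587*(1/33395) = (-21 + 14)*(1/25654) + 41587/33395 = -7*1/25654 + 41587/33395 = -7/25654 + 41587/33395 = 1066639133/856715330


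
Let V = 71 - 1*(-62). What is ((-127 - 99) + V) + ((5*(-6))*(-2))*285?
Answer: 17007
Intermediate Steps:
V = 133 (V = 71 + 62 = 133)
((-127 - 99) + V) + ((5*(-6))*(-2))*285 = ((-127 - 99) + 133) + ((5*(-6))*(-2))*285 = (-226 + 133) - 30*(-2)*285 = -93 + 60*285 = -93 + 17100 = 17007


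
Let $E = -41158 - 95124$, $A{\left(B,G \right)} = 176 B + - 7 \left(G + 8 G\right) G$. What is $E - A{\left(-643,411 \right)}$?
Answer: $10618909$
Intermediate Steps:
$A{\left(B,G \right)} = - 63 G^{2} + 176 B$ ($A{\left(B,G \right)} = 176 B + - 7 \cdot 9 G G = 176 B + - 63 G G = 176 B - 63 G^{2} = - 63 G^{2} + 176 B$)
$E = -136282$
$E - A{\left(-643,411 \right)} = -136282 - \left(- 63 \cdot 411^{2} + 176 \left(-643\right)\right) = -136282 - \left(\left(-63\right) 168921 - 113168\right) = -136282 - \left(-10642023 - 113168\right) = -136282 - -10755191 = -136282 + 10755191 = 10618909$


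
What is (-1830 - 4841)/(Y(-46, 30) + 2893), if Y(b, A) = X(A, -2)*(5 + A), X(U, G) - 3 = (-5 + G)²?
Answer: -6671/4713 ≈ -1.4154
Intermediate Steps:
X(U, G) = 3 + (-5 + G)²
Y(b, A) = 260 + 52*A (Y(b, A) = (3 + (-5 - 2)²)*(5 + A) = (3 + (-7)²)*(5 + A) = (3 + 49)*(5 + A) = 52*(5 + A) = 260 + 52*A)
(-1830 - 4841)/(Y(-46, 30) + 2893) = (-1830 - 4841)/((260 + 52*30) + 2893) = -6671/((260 + 1560) + 2893) = -6671/(1820 + 2893) = -6671/4713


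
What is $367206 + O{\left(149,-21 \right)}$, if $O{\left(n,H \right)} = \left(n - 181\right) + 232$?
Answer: $367406$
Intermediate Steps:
$O{\left(n,H \right)} = 51 + n$ ($O{\left(n,H \right)} = \left(-181 + n\right) + 232 = 51 + n$)
$367206 + O{\left(149,-21 \right)} = 367206 + \left(51 + 149\right) = 367206 + 200 = 367406$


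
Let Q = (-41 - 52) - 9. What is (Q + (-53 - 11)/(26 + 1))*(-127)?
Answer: 357886/27 ≈ 13255.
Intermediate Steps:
Q = -102 (Q = -93 - 9 = -102)
(Q + (-53 - 11)/(26 + 1))*(-127) = (-102 + (-53 - 11)/(26 + 1))*(-127) = (-102 - 64/27)*(-127) = -2818/27*(-127) = 357886/27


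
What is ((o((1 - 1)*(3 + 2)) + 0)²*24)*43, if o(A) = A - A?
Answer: 0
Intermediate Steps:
o(A) = 0
((o((1 - 1)*(3 + 2)) + 0)²*24)*43 = ((0 + 0)²*24)*43 = (0²*24)*43 = (0*24)*43 = 0*43 = 0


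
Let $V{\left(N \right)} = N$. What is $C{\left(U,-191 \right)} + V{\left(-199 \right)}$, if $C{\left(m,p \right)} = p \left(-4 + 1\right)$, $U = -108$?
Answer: $374$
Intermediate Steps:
$C{\left(m,p \right)} = - 3 p$ ($C{\left(m,p \right)} = p \left(-3\right) = - 3 p$)
$C{\left(U,-191 \right)} + V{\left(-199 \right)} = \left(-3\right) \left(-191\right) - 199 = 573 - 199 = 374$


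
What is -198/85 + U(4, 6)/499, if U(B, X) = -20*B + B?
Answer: -105262/42415 ≈ -2.4817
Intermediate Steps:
U(B, X) = -19*B
-198/85 + U(4, 6)/499 = -198/85 - 19*4/499 = -198*1/85 - 76*1/499 = -198/85 - 76/499 = -105262/42415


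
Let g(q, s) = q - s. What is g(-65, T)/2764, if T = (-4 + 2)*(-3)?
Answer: -71/2764 ≈ -0.025687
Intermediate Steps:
T = 6 (T = -2*(-3) = 6)
g(-65, T)/2764 = (-65 - 1*6)/2764 = (-65 - 6)*(1/2764) = -71*1/2764 = -71/2764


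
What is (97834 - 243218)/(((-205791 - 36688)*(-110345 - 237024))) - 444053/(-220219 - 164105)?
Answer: 37402389660334387/32371490515215324 ≈ 1.1554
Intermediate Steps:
(97834 - 243218)/(((-205791 - 36688)*(-110345 - 237024))) - 444053/(-220219 - 164105) = -145384/((-242479*(-347369))) - 444053/(-384324) = -145384/84229687751 - 444053*(-1/384324) = -145384*1/84229687751 + 444053/384324 = -145384/84229687751 + 444053/384324 = 37402389660334387/32371490515215324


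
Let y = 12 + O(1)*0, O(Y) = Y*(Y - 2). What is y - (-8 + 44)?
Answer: -24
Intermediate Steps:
O(Y) = Y*(-2 + Y)
y = 12 (y = 12 + (1*(-2 + 1))*0 = 12 + (1*(-1))*0 = 12 - 1*0 = 12 + 0 = 12)
y - (-8 + 44) = 12 - (-8 + 44) = 12 - 1*36 = 12 - 36 = -24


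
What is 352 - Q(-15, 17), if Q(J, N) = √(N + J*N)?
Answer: 352 - I*√238 ≈ 352.0 - 15.427*I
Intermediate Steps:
352 - Q(-15, 17) = 352 - √(17*(1 - 15)) = 352 - √(17*(-14)) = 352 - √(-238) = 352 - I*√238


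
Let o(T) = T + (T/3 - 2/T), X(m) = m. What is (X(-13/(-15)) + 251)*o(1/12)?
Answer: -162454/27 ≈ -6016.8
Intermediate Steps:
o(T) = -2/T + 4*T/3 (o(T) = T + (T*(1/3) - 2/T) = T + (T/3 - 2/T) = T + (-2/T + T/3) = -2/T + 4*T/3)
(X(-13/(-15)) + 251)*o(1/12) = (-13/(-15) + 251)*(-2/(1/12) + (4/3)/12) = (-13*(-1/15) + 251)*(-2/1/12 + (4/3)*(1/12)) = (13/15 + 251)*(-2*12 + 1/9) = 3778*(-24 + 1/9)/15 = (3778/15)*(-215/9) = -162454/27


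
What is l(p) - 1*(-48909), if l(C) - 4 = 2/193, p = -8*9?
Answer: 9440211/193 ≈ 48913.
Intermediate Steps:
p = -72
l(C) = 774/193 (l(C) = 4 + 2/193 = 774/193)
l(p) - 1*(-48909) = 774/193 - 1*(-48909) = 774/193 + 48909 = 9440211/193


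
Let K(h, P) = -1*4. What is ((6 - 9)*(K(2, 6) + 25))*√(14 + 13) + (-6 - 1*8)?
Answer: -14 - 189*√3 ≈ -341.36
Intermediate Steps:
K(h, P) = -4
((6 - 9)*(K(2, 6) + 25))*√(14 + 13) + (-6 - 1*8) = ((6 - 9)*(-4 + 25))*√(14 + 13) + (-6 - 1*8) = (-3*21)*√27 + (-6 - 8) = -189*√3 - 14 = -14 - 189*√3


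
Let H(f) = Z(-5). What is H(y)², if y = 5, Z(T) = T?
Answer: 25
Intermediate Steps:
H(f) = -5
H(y)² = (-5)² = 25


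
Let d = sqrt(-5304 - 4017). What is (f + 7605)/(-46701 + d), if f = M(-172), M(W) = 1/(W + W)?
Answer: -40725124473/250087165456 - 2616119*I*sqrt(9321)/750261496368 ≈ -0.16284 - 0.00033665*I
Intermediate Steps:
M(W) = 1/(2*W)
f = -1/344 (f = (1/2)/(-172) = (1/2)*(-1/172) = -1/344 ≈ -0.0029070)
d = I*sqrt(9321) (d = sqrt(-9321) = I*sqrt(9321) ≈ 96.545*I)
(f + 7605)/(-46701 + d) = (-1/344 + 7605)/(-46701 + I*sqrt(9321)) = 2616119/(344*(-46701 + I*sqrt(9321)))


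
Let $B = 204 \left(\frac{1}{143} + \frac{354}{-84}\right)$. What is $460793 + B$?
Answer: $\frac{460394647}{1001} \approx 4.5993 \cdot 10^{5}$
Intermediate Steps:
$B = - \frac{859146}{1001}$ ($B = 204 \left(\frac{1}{143} + 354 \left(- \frac{1}{84}\right)\right) = 204 \left(\frac{1}{143} - \frac{59}{14}\right) = 204 \left(- \frac{8423}{2002}\right) = - \frac{859146}{1001} \approx -858.29$)
$460793 + B = 460793 - \frac{859146}{1001} = \frac{460394647}{1001}$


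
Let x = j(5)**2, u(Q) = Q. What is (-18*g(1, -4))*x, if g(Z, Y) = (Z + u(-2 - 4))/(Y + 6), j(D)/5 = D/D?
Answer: 1125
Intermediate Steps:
j(D) = 5 (j(D) = 5*(D/D) = 5*1 = 5)
x = 25 (x = 5**2 = 25)
g(Z, Y) = (-6 + Z)/(6 + Y) (g(Z, Y) = (Z + (-2 - 4))/(Y + 6) = (Z - 6)/(6 + Y) = (-6 + Z)/(6 + Y))
(-18*g(1, -4))*x = -18*(-6 + 1)/(6 - 4)*25 = -18*(-5)/2*25 = -9*(-5)*25 = -18*(-5/2)*25 = 45*25 = 1125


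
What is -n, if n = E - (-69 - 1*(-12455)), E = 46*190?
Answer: 3646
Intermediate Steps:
E = 8740
n = -3646 (n = 8740 - (-69 - 1*(-12455)) = 8740 - (-69 + 12455) = 8740 - 1*12386 = 8740 - 12386 = -3646)
-n = -1*(-3646) = 3646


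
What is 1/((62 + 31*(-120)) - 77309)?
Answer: -1/80967 ≈ -1.2351e-5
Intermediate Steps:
1/((62 + 31*(-120)) - 77309) = 1/((62 - 3720) - 77309) = 1/(-3658 - 77309) = 1/(-80967) = -1/80967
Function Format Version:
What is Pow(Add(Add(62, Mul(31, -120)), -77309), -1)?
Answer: Rational(-1, 80967) ≈ -1.2351e-5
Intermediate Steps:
Pow(Add(Add(62, Mul(31, -120)), -77309), -1) = Pow(Add(Add(62, -3720), -77309), -1) = Pow(Add(-3658, -77309), -1) = Pow(-80967, -1) = Rational(-1, 80967)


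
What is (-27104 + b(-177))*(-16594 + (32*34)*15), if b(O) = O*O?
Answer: -1157650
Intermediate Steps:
b(O) = O**2
(-27104 + b(-177))*(-16594 + (32*34)*15) = (-27104 + (-177)**2)*(-16594 + (32*34)*15) = (-27104 + 31329)*(-16594 + 1088*15) = 4225*(-16594 + 16320) = 4225*(-274) = -1157650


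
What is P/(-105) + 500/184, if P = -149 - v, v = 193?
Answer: 9619/1610 ≈ 5.9745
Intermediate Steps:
P = -342 (P = -149 - 1*193 = -149 - 193 = -342)
P/(-105) + 500/184 = -342/(-105) + 500/184 = -342*(-1/105) + 500*(1/184) = 114/35 + 125/46 = 9619/1610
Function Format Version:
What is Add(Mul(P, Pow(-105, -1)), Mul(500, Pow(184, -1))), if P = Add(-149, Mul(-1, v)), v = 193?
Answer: Rational(9619, 1610) ≈ 5.9745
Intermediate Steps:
P = -342 (P = Add(-149, Mul(-1, 193)) = Add(-149, -193) = -342)
Add(Mul(P, Pow(-105, -1)), Mul(500, Pow(184, -1))) = Add(Mul(-342, Pow(-105, -1)), Mul(500, Pow(184, -1))) = Add(Mul(-342, Rational(-1, 105)), Mul(500, Rational(1, 184))) = Add(Rational(114, 35), Rational(125, 46)) = Rational(9619, 1610)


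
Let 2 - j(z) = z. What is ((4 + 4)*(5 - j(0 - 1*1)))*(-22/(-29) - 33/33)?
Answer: -112/29 ≈ -3.8621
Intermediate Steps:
j(z) = 2 - z
((4 + 4)*(5 - j(0 - 1*1)))*(-22/(-29) - 33/33) = ((4 + 4)*(5 - (2 - (0 - 1*1))))*(-22/(-29) - 33/33) = (8*(5 - (2 - (0 - 1))))*(-22*(-1/29) - 33*1/33) = (8*(5 - (2 - 1*(-1))))*(22/29 - 1) = (8*(5 - (2 + 1)))*(-7/29) = (8*(5 - 1*3))*(-7/29) = (8*(5 - 3))*(-7/29) = (8*2)*(-7/29) = 16*(-7/29) = -112/29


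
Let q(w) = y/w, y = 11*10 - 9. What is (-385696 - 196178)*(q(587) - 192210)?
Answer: 65651196134706/587 ≈ 1.1184e+11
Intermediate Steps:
y = 101 (y = 110 - 9 = 101)
q(w) = 101/w
(-385696 - 196178)*(q(587) - 192210) = (-385696 - 196178)*(101/587 - 192210) = -581874*(101*(1/587) - 192210) = -581874*(101/587 - 192210) = -581874*(-112827169/587) = 65651196134706/587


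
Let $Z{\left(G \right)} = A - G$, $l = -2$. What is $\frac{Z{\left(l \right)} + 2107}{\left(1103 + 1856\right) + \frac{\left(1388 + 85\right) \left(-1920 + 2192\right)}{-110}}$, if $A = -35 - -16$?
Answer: $- \frac{114950}{37583} \approx -3.0586$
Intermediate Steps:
$A = -19$ ($A = -35 + 16 = -19$)
$Z{\left(G \right)} = -19 - G$
$\frac{Z{\left(l \right)} + 2107}{\left(1103 + 1856\right) + \frac{\left(1388 + 85\right) \left(-1920 + 2192\right)}{-110}} = \frac{\left(-19 - -2\right) + 2107}{\left(1103 + 1856\right) + \frac{\left(1388 + 85\right) \left(-1920 + 2192\right)}{-110}} = \frac{\left(-19 + 2\right) + 2107}{2959 + 1473 \cdot 272 \left(- \frac{1}{110}\right)} = \frac{-17 + 2107}{2959 + 400656 \left(- \frac{1}{110}\right)} = \frac{2090}{2959 - \frac{200328}{55}} = \frac{2090}{- \frac{37583}{55}} = 2090 \left(- \frac{55}{37583}\right) = - \frac{114950}{37583}$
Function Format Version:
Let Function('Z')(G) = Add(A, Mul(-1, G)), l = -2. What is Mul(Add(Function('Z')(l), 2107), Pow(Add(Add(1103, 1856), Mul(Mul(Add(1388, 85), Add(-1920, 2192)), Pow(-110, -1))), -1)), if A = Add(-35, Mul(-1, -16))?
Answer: Rational(-114950, 37583) ≈ -3.0586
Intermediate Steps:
A = -19 (A = Add(-35, 16) = -19)
Function('Z')(G) = Add(-19, Mul(-1, G))
Mul(Add(Function('Z')(l), 2107), Pow(Add(Add(1103, 1856), Mul(Mul(Add(1388, 85), Add(-1920, 2192)), Pow(-110, -1))), -1)) = Mul(Add(Add(-19, Mul(-1, -2)), 2107), Pow(Add(Add(1103, 1856), Mul(Mul(Add(1388, 85), Add(-1920, 2192)), Pow(-110, -1))), -1)) = Mul(Add(Add(-19, 2), 2107), Pow(Add(2959, Mul(Mul(1473, 272), Rational(-1, 110))), -1)) = Mul(Add(-17, 2107), Pow(Add(2959, Mul(400656, Rational(-1, 110))), -1)) = Mul(2090, Pow(Add(2959, Rational(-200328, 55)), -1)) = Mul(2090, Pow(Rational(-37583, 55), -1)) = Mul(2090, Rational(-55, 37583)) = Rational(-114950, 37583)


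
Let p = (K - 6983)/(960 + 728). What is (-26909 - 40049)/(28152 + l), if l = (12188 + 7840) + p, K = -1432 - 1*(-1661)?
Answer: -56512552/40660543 ≈ -1.3899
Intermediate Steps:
K = 229 (K = -1432 + 1661 = 229)
p = -3377/844 (p = (229 - 6983)/(960 + 728) = -6754/1688 = -6754*1/1688 = -3377/844 ≈ -4.0012)
l = 16900255/844 (l = (12188 + 7840) - 3377/844 = 20028 - 3377/844 = 16900255/844 ≈ 20024.)
(-26909 - 40049)/(28152 + l) = (-26909 - 40049)/(28152 + 16900255/844) = -66958/40660543/844 = -66958*844/40660543 = -56512552/40660543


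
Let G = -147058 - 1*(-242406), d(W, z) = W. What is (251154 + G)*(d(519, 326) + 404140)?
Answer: 140215152818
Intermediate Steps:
G = 95348 (G = -147058 + 242406 = 95348)
(251154 + G)*(d(519, 326) + 404140) = (251154 + 95348)*(519 + 404140) = 346502*404659 = 140215152818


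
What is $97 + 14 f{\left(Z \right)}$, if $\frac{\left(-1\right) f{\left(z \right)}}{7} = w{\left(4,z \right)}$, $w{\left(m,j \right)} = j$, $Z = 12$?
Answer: $-1079$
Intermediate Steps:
$f{\left(z \right)} = - 7 z$
$97 + 14 f{\left(Z \right)} = 97 + 14 \left(\left(-7\right) 12\right) = 97 + 14 \left(-84\right) = 97 - 1176 = -1079$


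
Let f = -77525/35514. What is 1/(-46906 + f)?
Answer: -35514/1665897209 ≈ -2.1318e-5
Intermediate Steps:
f = -77525/35514 (f = -77525*1/35514 = -77525/35514 ≈ -2.1829)
1/(-46906 + f) = 1/(-46906 - 77525/35514) = 1/(-1665897209/35514) = -35514/1665897209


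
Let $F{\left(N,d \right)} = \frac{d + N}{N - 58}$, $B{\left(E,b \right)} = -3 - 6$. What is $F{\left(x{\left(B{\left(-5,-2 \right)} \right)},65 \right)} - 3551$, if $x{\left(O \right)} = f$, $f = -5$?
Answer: $- \frac{74591}{21} \approx -3552.0$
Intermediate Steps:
$B{\left(E,b \right)} = -9$ ($B{\left(E,b \right)} = -3 - 6 = -9$)
$x{\left(O \right)} = -5$
$F{\left(N,d \right)} = \frac{N + d}{-58 + N}$
$F{\left(x{\left(B{\left(-5,-2 \right)} \right)},65 \right)} - 3551 = \frac{-5 + 65}{-58 - 5} - 3551 = \frac{1}{-63} \cdot 60 - 3551 = \left(- \frac{1}{63}\right) 60 - 3551 = - \frac{20}{21} - 3551 = - \frac{74591}{21}$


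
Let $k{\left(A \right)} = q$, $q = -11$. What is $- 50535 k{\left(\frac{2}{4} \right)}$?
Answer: $555885$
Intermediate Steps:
$k{\left(A \right)} = -11$
$- 50535 k{\left(\frac{2}{4} \right)} = \left(-50535\right) \left(-11\right) = 555885$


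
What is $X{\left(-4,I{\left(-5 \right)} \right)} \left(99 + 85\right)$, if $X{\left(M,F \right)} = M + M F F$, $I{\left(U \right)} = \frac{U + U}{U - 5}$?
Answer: $-1472$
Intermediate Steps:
$I{\left(U \right)} = \frac{2 U}{-5 + U}$
$X{\left(M,F \right)} = M + M F^{2}$ ($X{\left(M,F \right)} = M + F M F = M + M F^{2}$)
$X{\left(-4,I{\left(-5 \right)} \right)} \left(99 + 85\right) = - 4 \left(1 + \left(2 \left(-5\right) \frac{1}{-5 - 5}\right)^{2}\right) \left(99 + 85\right) = - 4 \left(1 + \left(2 \left(-5\right) \frac{1}{-10}\right)^{2}\right) 184 = - 4 \left(1 + \left(2 \left(-5\right) \left(- \frac{1}{10}\right)\right)^{2}\right) 184 = - 4 \left(1 + 1^{2}\right) 184 = - 4 \left(1 + 1\right) 184 = \left(-4\right) 2 \cdot 184 = \left(-8\right) 184 = -1472$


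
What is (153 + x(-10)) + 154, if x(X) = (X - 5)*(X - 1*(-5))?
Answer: 382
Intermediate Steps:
x(X) = (-5 + X)*(5 + X) (x(X) = (-5 + X)*(X + 5) = (-5 + X)*(5 + X))
(153 + x(-10)) + 154 = (153 + (-25 + (-10)²)) + 154 = (153 + (-25 + 100)) + 154 = (153 + 75) + 154 = 228 + 154 = 382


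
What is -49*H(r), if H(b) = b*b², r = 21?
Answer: -453789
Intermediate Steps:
H(b) = b³
-49*H(r) = -49*21³ = -49*9261 = -453789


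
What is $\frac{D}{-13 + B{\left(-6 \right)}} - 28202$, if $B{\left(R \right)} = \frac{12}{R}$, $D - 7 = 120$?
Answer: $- \frac{423157}{15} \approx -28210.0$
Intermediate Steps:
$D = 127$ ($D = 7 + 120 = 127$)
$\frac{D}{-13 + B{\left(-6 \right)}} - 28202 = \frac{1}{-13 + \frac{12}{-6}} \cdot 127 - 28202 = \frac{1}{-13 + 12 \left(- \frac{1}{6}\right)} 127 - 28202 = \frac{1}{-13 - 2} \cdot 127 - 28202 = \frac{1}{-15} \cdot 127 - 28202 = \left(- \frac{1}{15}\right) 127 - 28202 = - \frac{127}{15} - 28202 = - \frac{423157}{15}$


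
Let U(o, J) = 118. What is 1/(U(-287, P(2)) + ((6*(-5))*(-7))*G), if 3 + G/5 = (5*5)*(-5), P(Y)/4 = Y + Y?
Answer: -1/134282 ≈ -7.4470e-6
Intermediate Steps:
P(Y) = 8*Y (P(Y) = 4*(Y + Y) = 4*(2*Y) = 8*Y)
G = -640 (G = -15 + 5*((5*5)*(-5)) = -15 + 5*(25*(-5)) = -15 + 5*(-125) = -15 - 625 = -640)
1/(U(-287, P(2)) + ((6*(-5))*(-7))*G) = 1/(118 + ((6*(-5))*(-7))*(-640)) = 1/(118 - 30*(-7)*(-640)) = 1/(118 + 210*(-640)) = 1/(118 - 134400) = 1/(-134282) = -1/134282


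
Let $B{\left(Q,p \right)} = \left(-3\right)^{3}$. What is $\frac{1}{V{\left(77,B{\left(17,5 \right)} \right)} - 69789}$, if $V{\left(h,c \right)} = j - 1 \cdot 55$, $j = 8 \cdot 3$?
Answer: $- \frac{1}{69820} \approx -1.4323 \cdot 10^{-5}$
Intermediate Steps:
$B{\left(Q,p \right)} = -27$
$j = 24$
$V{\left(h,c \right)} = -31$ ($V{\left(h,c \right)} = 24 - 1 \cdot 55 = 24 - 55 = -31$)
$\frac{1}{V{\left(77,B{\left(17,5 \right)} \right)} - 69789} = \frac{1}{-31 - 69789} = \frac{1}{-69820} = - \frac{1}{69820}$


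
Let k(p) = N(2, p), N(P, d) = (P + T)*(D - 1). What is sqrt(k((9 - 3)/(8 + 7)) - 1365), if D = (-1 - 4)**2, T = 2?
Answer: 3*I*sqrt(141) ≈ 35.623*I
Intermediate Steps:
D = 25 (D = (-5)**2 = 25)
N(P, d) = 48 + 24*P (N(P, d) = (P + 2)*(25 - 1) = (2 + P)*24 = 48 + 24*P)
k(p) = 96 (k(p) = 48 + 24*2 = 48 + 48 = 96)
sqrt(k((9 - 3)/(8 + 7)) - 1365) = sqrt(96 - 1365) = sqrt(-1269) = 3*I*sqrt(141)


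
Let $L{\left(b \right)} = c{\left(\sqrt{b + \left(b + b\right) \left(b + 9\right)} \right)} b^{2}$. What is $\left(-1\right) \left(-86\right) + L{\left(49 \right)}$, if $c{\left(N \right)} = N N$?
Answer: $13765019$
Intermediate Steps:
$c{\left(N \right)} = N^{2}$
$L{\left(b \right)} = b^{2} \left(b + 2 b \left(9 + b\right)\right)$ ($L{\left(b \right)} = \left(\sqrt{b + \left(b + b\right) \left(b + 9\right)}\right)^{2} b^{2} = \left(\sqrt{b + 2 b \left(9 + b\right)}\right)^{2} b^{2} = \left(b + 2 b \left(9 + b\right)\right) b^{2} = b^{2} \left(b + 2 b \left(9 + b\right)\right)$)
$\left(-1\right) \left(-86\right) + L{\left(49 \right)} = \left(-1\right) \left(-86\right) + 49^{3} \left(19 + 2 \cdot 49\right) = 86 + 117649 \left(19 + 98\right) = 86 + 117649 \cdot 117 = 86 + 13764933 = 13765019$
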